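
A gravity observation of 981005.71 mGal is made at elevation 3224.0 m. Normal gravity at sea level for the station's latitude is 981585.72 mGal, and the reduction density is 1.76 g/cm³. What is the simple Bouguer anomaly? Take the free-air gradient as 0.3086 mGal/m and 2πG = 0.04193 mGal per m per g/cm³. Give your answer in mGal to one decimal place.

177.0

Free-air correction = 0.3086 × 3224.0 = 994.93 mGal
Free-air anomaly = 981005.71 − 981585.72 + (994.93) = 414.92 mGal
Bouguer slab correction = 0.04193 × 1.76 × 3224.0 = 237.92 mGal
Simple Bouguer anomaly = 414.92 − (237.92) = 177.00 mGal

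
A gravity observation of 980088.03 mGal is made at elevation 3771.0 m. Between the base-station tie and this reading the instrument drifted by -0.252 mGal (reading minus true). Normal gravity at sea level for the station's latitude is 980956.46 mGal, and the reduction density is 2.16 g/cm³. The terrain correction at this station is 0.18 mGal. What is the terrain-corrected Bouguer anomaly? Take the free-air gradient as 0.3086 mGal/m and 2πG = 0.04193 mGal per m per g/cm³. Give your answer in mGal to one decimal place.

Drift-corrected reading = 980088.03 − (-0.252) = 980088.282 mGal
Free-air correction = 0.3086 × 3771.0 = 1163.73 mGal
Free-air anomaly = 980088.282 − 980956.46 + (1163.73) = 295.552 mGal
Bouguer slab correction = 0.04193 × 2.16 × 3771.0 = 341.53 mGal
Simple Bouguer anomaly = 295.552 − (341.53) = -45.978 mGal
Complete Bouguer anomaly = -45.978 + 0.18 = -45.798 mGal

-45.8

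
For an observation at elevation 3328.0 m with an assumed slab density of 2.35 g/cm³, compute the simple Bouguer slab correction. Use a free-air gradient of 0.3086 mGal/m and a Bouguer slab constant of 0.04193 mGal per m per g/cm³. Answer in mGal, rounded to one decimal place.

Bouguer slab correction = 0.04193 × 2.35 × 3328.0 = 327.9 mGal

327.9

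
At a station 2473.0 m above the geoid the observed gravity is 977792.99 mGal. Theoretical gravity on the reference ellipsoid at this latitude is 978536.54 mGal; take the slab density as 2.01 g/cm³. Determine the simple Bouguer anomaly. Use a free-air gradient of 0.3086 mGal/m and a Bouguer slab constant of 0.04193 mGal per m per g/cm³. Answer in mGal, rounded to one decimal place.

-188.8

Free-air correction = 0.3086 × 2473.0 = 763.17 mGal
Free-air anomaly = 977792.99 − 978536.54 + (763.17) = 19.62 mGal
Bouguer slab correction = 0.04193 × 2.01 × 2473.0 = 208.42 mGal
Simple Bouguer anomaly = 19.62 − (208.42) = -188.80 mGal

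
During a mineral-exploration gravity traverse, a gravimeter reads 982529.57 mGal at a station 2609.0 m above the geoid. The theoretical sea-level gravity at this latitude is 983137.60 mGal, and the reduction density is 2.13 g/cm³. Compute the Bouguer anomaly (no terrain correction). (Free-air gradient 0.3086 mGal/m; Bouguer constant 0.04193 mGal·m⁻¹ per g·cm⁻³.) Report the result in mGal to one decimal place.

Free-air correction = 0.3086 × 2609.0 = 805.14 mGal
Free-air anomaly = 982529.57 − 983137.60 + (805.14) = 197.11 mGal
Bouguer slab correction = 0.04193 × 2.13 × 2609.0 = 233.01 mGal
Simple Bouguer anomaly = 197.11 − (233.01) = -35.90 mGal

-35.9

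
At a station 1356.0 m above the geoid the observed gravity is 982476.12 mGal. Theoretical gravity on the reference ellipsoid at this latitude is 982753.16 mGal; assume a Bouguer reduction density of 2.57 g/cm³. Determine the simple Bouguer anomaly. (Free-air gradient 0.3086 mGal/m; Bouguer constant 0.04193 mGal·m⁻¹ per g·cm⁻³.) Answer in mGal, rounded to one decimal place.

-4.7

Free-air correction = 0.3086 × 1356.0 = 418.46 mGal
Free-air anomaly = 982476.12 − 982753.16 + (418.46) = 141.42 mGal
Bouguer slab correction = 0.04193 × 2.57 × 1356.0 = 146.12 mGal
Simple Bouguer anomaly = 141.42 − (146.12) = -4.70 mGal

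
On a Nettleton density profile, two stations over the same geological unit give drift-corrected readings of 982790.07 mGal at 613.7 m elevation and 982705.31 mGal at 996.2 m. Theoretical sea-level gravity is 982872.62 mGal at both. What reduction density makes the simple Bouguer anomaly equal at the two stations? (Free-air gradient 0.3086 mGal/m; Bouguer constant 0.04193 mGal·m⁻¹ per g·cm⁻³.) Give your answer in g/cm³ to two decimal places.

Δg_obs = 982705.31 − 982790.07 = -84.76 mGal over Δh = 996.2 − 613.7 = 382.5 m
Equal Bouguer anomalies ⇒ Δg_obs + (0.3086 − 0.04193ρ)·Δh = 0
0.3086 − 0.04193ρ = −Δg_obs/Δh = 0.22159
ρ = (0.3086 − 0.22159) / 0.04193 = 2.08 g/cm³

2.08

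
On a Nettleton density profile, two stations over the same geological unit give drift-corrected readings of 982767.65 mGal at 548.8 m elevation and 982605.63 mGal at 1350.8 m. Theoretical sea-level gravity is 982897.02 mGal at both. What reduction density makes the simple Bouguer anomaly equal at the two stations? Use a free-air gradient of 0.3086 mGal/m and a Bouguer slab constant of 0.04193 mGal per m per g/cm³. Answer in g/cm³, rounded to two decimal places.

Δg_obs = 982605.63 − 982767.65 = -162.02 mGal over Δh = 1350.8 − 548.8 = 802.0 m
Equal Bouguer anomalies ⇒ Δg_obs + (0.3086 − 0.04193ρ)·Δh = 0
0.3086 − 0.04193ρ = −Δg_obs/Δh = 0.20202
ρ = (0.3086 − 0.20202) / 0.04193 = 2.54 g/cm³

2.54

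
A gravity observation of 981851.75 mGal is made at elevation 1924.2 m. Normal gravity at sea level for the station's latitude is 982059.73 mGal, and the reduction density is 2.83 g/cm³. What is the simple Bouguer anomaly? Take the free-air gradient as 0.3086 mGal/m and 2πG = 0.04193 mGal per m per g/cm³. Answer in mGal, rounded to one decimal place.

Free-air correction = 0.3086 × 1924.2 = 593.81 mGal
Free-air anomaly = 981851.75 − 982059.73 + (593.81) = 385.83 mGal
Bouguer slab correction = 0.04193 × 2.83 × 1924.2 = 228.33 mGal
Simple Bouguer anomaly = 385.83 − (228.33) = 157.50 mGal

157.5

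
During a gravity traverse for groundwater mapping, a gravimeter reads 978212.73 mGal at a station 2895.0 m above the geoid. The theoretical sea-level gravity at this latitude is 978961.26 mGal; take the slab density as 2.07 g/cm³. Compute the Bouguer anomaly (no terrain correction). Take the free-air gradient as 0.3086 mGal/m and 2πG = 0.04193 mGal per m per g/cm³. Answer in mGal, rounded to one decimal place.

-106.4

Free-air correction = 0.3086 × 2895.0 = 893.40 mGal
Free-air anomaly = 978212.73 − 978961.26 + (893.40) = 144.87 mGal
Bouguer slab correction = 0.04193 × 2.07 × 2895.0 = 251.27 mGal
Simple Bouguer anomaly = 144.87 − (251.27) = -106.40 mGal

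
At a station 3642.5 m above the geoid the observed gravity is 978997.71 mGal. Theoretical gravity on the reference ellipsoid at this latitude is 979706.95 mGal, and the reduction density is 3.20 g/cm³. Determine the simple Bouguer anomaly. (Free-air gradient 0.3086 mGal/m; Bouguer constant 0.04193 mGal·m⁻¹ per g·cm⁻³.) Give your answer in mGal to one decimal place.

Free-air correction = 0.3086 × 3642.5 = 1124.08 mGal
Free-air anomaly = 978997.71 − 979706.95 + (1124.08) = 414.84 mGal
Bouguer slab correction = 0.04193 × 3.20 × 3642.5 = 488.74 mGal
Simple Bouguer anomaly = 414.84 − (488.74) = -73.90 mGal

-73.9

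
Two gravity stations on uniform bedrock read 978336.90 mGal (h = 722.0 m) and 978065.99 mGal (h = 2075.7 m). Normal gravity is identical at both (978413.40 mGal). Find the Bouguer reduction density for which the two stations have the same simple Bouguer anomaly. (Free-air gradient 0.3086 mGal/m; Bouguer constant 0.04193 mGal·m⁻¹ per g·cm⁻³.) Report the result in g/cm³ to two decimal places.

2.59

Δg_obs = 978065.99 − 978336.90 = -270.91 mGal over Δh = 2075.7 − 722.0 = 1353.7 m
Equal Bouguer anomalies ⇒ Δg_obs + (0.3086 − 0.04193ρ)·Δh = 0
0.3086 − 0.04193ρ = −Δg_obs/Δh = 0.20013
ρ = (0.3086 − 0.20013) / 0.04193 = 2.59 g/cm³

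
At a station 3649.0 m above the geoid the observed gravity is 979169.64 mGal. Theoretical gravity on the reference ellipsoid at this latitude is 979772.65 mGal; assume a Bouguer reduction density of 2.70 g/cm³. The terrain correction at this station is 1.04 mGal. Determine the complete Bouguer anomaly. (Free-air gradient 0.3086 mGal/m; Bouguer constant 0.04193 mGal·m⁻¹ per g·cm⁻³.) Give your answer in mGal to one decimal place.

111.0

Free-air correction = 0.3086 × 3649.0 = 1126.08 mGal
Free-air anomaly = 979169.64 − 979772.65 + (1126.08) = 523.07 mGal
Bouguer slab correction = 0.04193 × 2.70 × 3649.0 = 413.11 mGal
Simple Bouguer anomaly = 523.07 − (413.11) = 109.96 mGal
Complete Bouguer anomaly = 109.96 + 1.04 = 111.00 mGal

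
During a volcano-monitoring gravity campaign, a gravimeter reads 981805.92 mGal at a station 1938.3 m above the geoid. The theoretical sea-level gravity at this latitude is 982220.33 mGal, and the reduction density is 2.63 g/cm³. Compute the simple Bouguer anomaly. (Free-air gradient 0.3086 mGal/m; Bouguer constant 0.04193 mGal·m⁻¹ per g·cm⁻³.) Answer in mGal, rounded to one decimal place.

Free-air correction = 0.3086 × 1938.3 = 598.16 mGal
Free-air anomaly = 981805.92 − 982220.33 + (598.16) = 183.75 mGal
Bouguer slab correction = 0.04193 × 2.63 × 1938.3 = 213.75 mGal
Simple Bouguer anomaly = 183.75 − (213.75) = -30.00 mGal

-30.0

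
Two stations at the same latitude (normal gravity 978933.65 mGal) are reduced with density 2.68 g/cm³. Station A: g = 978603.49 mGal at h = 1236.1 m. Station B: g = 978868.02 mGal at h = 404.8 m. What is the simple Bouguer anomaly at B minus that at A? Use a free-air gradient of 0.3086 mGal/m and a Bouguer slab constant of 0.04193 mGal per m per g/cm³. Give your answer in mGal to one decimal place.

Δg_SB(A) = 978603.49 − 978933.65 + 0.3086×1236.1 − 0.04193×2.68×1236.1 = -87.60 mGal
Δg_SB(B) = 978868.02 − 978933.65 + 0.3086×404.8 − 0.04193×2.68×404.8 = 13.80 mGal
Difference = 13.80 − (-87.60) = 101.40 mGal

101.4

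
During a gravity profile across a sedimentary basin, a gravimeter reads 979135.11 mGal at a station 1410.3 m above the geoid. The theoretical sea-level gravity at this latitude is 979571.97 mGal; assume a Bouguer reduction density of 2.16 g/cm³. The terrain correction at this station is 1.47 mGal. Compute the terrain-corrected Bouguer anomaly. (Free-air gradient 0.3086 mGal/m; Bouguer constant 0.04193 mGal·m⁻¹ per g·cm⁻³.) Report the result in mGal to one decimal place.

-127.9

Free-air correction = 0.3086 × 1410.3 = 435.22 mGal
Free-air anomaly = 979135.11 − 979571.97 + (435.22) = -1.64 mGal
Bouguer slab correction = 0.04193 × 2.16 × 1410.3 = 127.73 mGal
Simple Bouguer anomaly = -1.64 − (127.73) = -129.37 mGal
Complete Bouguer anomaly = -129.37 + 1.47 = -127.90 mGal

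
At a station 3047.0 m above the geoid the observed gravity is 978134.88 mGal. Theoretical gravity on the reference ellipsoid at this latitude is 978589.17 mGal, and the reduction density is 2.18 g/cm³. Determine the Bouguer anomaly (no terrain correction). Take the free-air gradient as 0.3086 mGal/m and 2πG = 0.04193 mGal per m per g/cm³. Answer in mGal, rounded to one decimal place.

Free-air correction = 0.3086 × 3047.0 = 940.30 mGal
Free-air anomaly = 978134.88 − 978589.17 + (940.30) = 486.01 mGal
Bouguer slab correction = 0.04193 × 2.18 × 3047.0 = 278.52 mGal
Simple Bouguer anomaly = 486.01 − (278.52) = 207.49 mGal

207.5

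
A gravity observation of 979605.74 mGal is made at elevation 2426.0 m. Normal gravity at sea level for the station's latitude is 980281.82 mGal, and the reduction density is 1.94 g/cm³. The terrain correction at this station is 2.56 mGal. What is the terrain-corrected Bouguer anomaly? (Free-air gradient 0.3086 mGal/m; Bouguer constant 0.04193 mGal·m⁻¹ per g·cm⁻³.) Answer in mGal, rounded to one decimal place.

-122.2

Free-air correction = 0.3086 × 2426.0 = 748.66 mGal
Free-air anomaly = 979605.74 − 980281.82 + (748.66) = 72.58 mGal
Bouguer slab correction = 0.04193 × 1.94 × 2426.0 = 197.34 mGal
Simple Bouguer anomaly = 72.58 − (197.34) = -124.76 mGal
Complete Bouguer anomaly = -124.76 + 2.56 = -122.20 mGal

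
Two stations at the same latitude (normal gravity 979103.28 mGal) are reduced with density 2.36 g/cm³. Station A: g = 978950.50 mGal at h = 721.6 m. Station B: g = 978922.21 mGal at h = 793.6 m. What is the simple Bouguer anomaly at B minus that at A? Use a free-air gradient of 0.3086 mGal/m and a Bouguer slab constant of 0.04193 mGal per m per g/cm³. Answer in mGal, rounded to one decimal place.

Δg_SB(A) = 978950.50 − 979103.28 + 0.3086×721.6 − 0.04193×2.36×721.6 = -1.50 mGal
Δg_SB(B) = 978922.21 − 979103.28 + 0.3086×793.6 − 0.04193×2.36×793.6 = -14.70 mGal
Difference = -14.70 − (-1.50) = -13.20 mGal

-13.2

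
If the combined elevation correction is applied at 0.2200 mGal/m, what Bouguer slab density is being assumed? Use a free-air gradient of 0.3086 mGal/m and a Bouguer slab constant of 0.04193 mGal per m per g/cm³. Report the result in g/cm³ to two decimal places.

2.11

0.2200 = 0.3086 − 0.04193 × ρ
ρ = (0.3086 − 0.2200) / 0.04193 = 2.11 g/cm³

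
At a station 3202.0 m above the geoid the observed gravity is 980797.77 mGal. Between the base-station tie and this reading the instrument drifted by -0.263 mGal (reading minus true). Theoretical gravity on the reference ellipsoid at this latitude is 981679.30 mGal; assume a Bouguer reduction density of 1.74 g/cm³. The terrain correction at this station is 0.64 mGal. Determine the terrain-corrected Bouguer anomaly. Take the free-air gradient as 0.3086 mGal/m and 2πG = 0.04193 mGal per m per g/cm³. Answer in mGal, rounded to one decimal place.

Drift-corrected reading = 980797.77 − (-0.263) = 980798.033 mGal
Free-air correction = 0.3086 × 3202.0 = 988.14 mGal
Free-air anomaly = 980798.033 − 981679.30 + (988.14) = 106.873 mGal
Bouguer slab correction = 0.04193 × 1.74 × 3202.0 = 233.61 mGal
Simple Bouguer anomaly = 106.873 − (233.61) = -126.737 mGal
Complete Bouguer anomaly = -126.737 + 0.64 = -126.097 mGal

-126.1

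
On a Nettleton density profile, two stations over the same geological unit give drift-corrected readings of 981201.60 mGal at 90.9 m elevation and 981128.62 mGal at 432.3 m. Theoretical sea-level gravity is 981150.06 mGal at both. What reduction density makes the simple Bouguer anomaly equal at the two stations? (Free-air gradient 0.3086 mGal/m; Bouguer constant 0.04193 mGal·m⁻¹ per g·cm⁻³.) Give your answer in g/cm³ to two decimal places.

2.26

Δg_obs = 981128.62 − 981201.60 = -72.98 mGal over Δh = 432.3 − 90.9 = 341.4 m
Equal Bouguer anomalies ⇒ Δg_obs + (0.3086 − 0.04193ρ)·Δh = 0
0.3086 − 0.04193ρ = −Δg_obs/Δh = 0.21377
ρ = (0.3086 − 0.21377) / 0.04193 = 2.26 g/cm³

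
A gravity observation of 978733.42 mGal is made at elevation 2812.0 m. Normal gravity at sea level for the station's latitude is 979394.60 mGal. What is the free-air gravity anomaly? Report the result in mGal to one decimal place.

206.6

Free-air correction = 0.3086 × 2812.0 = 867.78 mGal
Free-air anomaly = 978733.42 − 979394.60 + (867.78) = 206.60 mGal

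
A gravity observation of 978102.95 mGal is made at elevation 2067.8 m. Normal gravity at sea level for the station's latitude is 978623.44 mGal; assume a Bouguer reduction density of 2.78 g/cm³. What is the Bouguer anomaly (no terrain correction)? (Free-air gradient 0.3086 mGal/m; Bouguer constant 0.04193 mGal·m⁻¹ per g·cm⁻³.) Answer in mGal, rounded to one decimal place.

-123.4

Free-air correction = 0.3086 × 2067.8 = 638.12 mGal
Free-air anomaly = 978102.95 − 978623.44 + (638.12) = 117.63 mGal
Bouguer slab correction = 0.04193 × 2.78 × 2067.8 = 241.03 mGal
Simple Bouguer anomaly = 117.63 − (241.03) = -123.40 mGal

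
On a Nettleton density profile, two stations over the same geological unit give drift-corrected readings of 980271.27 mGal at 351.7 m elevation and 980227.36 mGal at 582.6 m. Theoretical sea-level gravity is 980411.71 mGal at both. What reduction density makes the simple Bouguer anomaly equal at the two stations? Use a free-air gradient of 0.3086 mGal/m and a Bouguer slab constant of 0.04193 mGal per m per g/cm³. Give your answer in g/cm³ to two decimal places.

Δg_obs = 980227.36 − 980271.27 = -43.91 mGal over Δh = 582.6 − 351.7 = 230.9 m
Equal Bouguer anomalies ⇒ Δg_obs + (0.3086 − 0.04193ρ)·Δh = 0
0.3086 − 0.04193ρ = −Δg_obs/Δh = 0.19017
ρ = (0.3086 − 0.19017) / 0.04193 = 2.82 g/cm³

2.82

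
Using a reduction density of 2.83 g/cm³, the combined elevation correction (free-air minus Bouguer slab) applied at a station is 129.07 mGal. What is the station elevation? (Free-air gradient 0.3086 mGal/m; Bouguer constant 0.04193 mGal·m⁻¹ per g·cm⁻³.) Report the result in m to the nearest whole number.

680

Combined gradient = 0.3086 − 0.04193 × 2.83 = 0.1899381 mGal/m
h = 129.07 / 0.1899381 = 679.54 m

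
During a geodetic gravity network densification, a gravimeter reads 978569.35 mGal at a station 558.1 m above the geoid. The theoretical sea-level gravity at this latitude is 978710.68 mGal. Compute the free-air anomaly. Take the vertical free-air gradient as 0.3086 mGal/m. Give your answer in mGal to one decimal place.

Free-air correction = 0.3086 × 558.1 = 172.23 mGal
Free-air anomaly = 978569.35 − 978710.68 + (172.23) = 30.90 mGal

30.9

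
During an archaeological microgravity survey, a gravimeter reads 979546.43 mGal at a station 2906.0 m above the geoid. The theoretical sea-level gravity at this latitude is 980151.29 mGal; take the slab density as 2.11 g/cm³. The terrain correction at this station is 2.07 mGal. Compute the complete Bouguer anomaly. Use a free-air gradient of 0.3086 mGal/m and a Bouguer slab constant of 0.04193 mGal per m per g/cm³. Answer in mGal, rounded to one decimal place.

Free-air correction = 0.3086 × 2906.0 = 896.79 mGal
Free-air anomaly = 979546.43 − 980151.29 + (896.79) = 291.93 mGal
Bouguer slab correction = 0.04193 × 2.11 × 2906.0 = 257.10 mGal
Simple Bouguer anomaly = 291.93 − (257.10) = 34.83 mGal
Complete Bouguer anomaly = 34.83 + 2.07 = 36.90 mGal

36.9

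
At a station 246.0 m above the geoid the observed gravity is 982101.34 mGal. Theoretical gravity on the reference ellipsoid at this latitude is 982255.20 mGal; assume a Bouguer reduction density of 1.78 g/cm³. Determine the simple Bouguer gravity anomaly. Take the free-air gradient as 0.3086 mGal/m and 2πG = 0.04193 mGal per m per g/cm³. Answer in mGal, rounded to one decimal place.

-96.3

Free-air correction = 0.3086 × 246.0 = 75.92 mGal
Free-air anomaly = 982101.34 − 982255.20 + (75.92) = -77.94 mGal
Bouguer slab correction = 0.04193 × 1.78 × 246.0 = 18.36 mGal
Simple Bouguer anomaly = -77.94 − (18.36) = -96.30 mGal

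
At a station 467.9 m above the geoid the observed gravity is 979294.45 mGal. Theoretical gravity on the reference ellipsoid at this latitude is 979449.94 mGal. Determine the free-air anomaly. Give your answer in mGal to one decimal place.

-11.1

Free-air correction = 0.3086 × 467.9 = 144.39 mGal
Free-air anomaly = 979294.45 − 979449.94 + (144.39) = -11.10 mGal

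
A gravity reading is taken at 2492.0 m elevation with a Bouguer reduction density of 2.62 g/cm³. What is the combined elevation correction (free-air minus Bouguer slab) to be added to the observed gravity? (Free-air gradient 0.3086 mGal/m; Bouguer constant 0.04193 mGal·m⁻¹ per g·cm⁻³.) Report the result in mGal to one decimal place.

Combined gradient = 0.3086 − 0.04193 × 2.62 = 0.1987434 mGal/m
Combined elevation correction = 0.1987434 × 2492.0 = 495.3 mGal

495.3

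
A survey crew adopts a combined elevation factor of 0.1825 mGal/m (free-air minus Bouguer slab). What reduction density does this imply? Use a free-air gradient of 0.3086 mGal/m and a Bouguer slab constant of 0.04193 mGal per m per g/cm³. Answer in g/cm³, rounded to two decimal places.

3.01

0.1825 = 0.3086 − 0.04193 × ρ
ρ = (0.3086 − 0.1825) / 0.04193 = 3.01 g/cm³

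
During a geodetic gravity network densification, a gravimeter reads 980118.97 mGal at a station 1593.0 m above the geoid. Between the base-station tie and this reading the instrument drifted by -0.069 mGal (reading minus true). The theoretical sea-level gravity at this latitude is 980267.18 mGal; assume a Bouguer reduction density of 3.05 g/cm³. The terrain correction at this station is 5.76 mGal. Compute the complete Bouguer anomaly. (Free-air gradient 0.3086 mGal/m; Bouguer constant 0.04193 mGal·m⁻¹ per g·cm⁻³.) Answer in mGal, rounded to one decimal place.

145.5

Drift-corrected reading = 980118.97 − (-0.069) = 980119.039 mGal
Free-air correction = 0.3086 × 1593.0 = 491.60 mGal
Free-air anomaly = 980119.039 − 980267.18 + (491.60) = 343.459 mGal
Bouguer slab correction = 0.04193 × 3.05 × 1593.0 = 203.72 mGal
Simple Bouguer anomaly = 343.459 − (203.72) = 139.739 mGal
Complete Bouguer anomaly = 139.739 + 5.76 = 145.499 mGal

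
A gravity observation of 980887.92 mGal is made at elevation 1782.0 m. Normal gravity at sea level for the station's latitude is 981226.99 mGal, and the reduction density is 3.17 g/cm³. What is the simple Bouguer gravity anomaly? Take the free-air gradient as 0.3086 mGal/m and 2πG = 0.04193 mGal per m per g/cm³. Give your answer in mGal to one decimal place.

Free-air correction = 0.3086 × 1782.0 = 549.93 mGal
Free-air anomaly = 980887.92 − 981226.99 + (549.93) = 210.86 mGal
Bouguer slab correction = 0.04193 × 3.17 × 1782.0 = 236.86 mGal
Simple Bouguer anomaly = 210.86 − (236.86) = -26.00 mGal

-26.0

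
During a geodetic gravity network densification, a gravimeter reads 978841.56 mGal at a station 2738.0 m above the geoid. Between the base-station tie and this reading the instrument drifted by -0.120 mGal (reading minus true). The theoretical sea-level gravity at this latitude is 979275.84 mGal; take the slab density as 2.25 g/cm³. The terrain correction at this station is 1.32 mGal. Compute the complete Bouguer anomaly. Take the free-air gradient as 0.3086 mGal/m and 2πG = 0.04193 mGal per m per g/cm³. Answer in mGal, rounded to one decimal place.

Drift-corrected reading = 978841.56 − (-0.120) = 978841.680 mGal
Free-air correction = 0.3086 × 2738.0 = 844.95 mGal
Free-air anomaly = 978841.680 − 979275.84 + (844.95) = 410.790 mGal
Bouguer slab correction = 0.04193 × 2.25 × 2738.0 = 258.31 mGal
Simple Bouguer anomaly = 410.790 − (258.31) = 152.480 mGal
Complete Bouguer anomaly = 152.480 + 1.32 = 153.800 mGal

153.8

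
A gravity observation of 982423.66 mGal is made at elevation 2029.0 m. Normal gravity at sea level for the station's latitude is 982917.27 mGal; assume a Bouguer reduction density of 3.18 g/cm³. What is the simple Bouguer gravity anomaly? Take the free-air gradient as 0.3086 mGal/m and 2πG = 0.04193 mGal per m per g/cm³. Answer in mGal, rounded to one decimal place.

-138.0

Free-air correction = 0.3086 × 2029.0 = 626.15 mGal
Free-air anomaly = 982423.66 − 982917.27 + (626.15) = 132.54 mGal
Bouguer slab correction = 0.04193 × 3.18 × 2029.0 = 270.54 mGal
Simple Bouguer anomaly = 132.54 − (270.54) = -138.00 mGal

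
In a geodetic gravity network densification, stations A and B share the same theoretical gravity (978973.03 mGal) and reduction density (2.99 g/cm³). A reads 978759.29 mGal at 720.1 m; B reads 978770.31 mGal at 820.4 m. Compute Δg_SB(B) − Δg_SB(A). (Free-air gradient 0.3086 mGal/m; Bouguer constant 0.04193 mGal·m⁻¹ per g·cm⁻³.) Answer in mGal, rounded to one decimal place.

Δg_SB(A) = 978759.29 − 978973.03 + 0.3086×720.1 − 0.04193×2.99×720.1 = -81.80 mGal
Δg_SB(B) = 978770.31 − 978973.03 + 0.3086×820.4 − 0.04193×2.99×820.4 = -52.40 mGal
Difference = -52.40 − (-81.80) = 29.40 mGal

29.4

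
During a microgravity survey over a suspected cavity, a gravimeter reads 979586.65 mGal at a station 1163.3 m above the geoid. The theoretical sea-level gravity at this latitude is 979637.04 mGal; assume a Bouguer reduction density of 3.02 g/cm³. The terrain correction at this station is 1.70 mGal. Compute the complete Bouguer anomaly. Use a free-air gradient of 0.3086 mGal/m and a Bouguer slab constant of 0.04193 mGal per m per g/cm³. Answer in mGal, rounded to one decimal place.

163.0

Free-air correction = 0.3086 × 1163.3 = 358.99 mGal
Free-air anomaly = 979586.65 − 979637.04 + (358.99) = 308.60 mGal
Bouguer slab correction = 0.04193 × 3.02 × 1163.3 = 147.31 mGal
Simple Bouguer anomaly = 308.60 − (147.31) = 161.29 mGal
Complete Bouguer anomaly = 161.29 + 1.70 = 162.99 mGal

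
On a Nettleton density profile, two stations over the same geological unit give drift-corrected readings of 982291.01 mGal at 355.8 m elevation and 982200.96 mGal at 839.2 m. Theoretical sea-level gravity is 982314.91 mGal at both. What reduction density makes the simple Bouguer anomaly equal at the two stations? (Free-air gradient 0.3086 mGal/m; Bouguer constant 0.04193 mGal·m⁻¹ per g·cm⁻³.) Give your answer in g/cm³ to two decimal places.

2.92

Δg_obs = 982200.96 − 982291.01 = -90.05 mGal over Δh = 839.2 − 355.8 = 483.4 m
Equal Bouguer anomalies ⇒ Δg_obs + (0.3086 − 0.04193ρ)·Δh = 0
0.3086 − 0.04193ρ = −Δg_obs/Δh = 0.18628
ρ = (0.3086 − 0.18628) / 0.04193 = 2.92 g/cm³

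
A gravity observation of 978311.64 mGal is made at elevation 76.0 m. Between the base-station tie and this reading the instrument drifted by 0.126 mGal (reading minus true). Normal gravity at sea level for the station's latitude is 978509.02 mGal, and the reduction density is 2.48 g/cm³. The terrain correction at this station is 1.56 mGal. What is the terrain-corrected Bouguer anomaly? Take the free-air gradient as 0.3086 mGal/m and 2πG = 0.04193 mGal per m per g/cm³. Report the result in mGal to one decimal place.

-180.4

Drift-corrected reading = 978311.64 − (0.126) = 978311.514 mGal
Free-air correction = 0.3086 × 76.0 = 23.45 mGal
Free-air anomaly = 978311.514 − 978509.02 + (23.45) = -174.056 mGal
Bouguer slab correction = 0.04193 × 2.48 × 76.0 = 7.90 mGal
Simple Bouguer anomaly = -174.056 − (7.90) = -181.956 mGal
Complete Bouguer anomaly = -181.956 + 1.56 = -180.396 mGal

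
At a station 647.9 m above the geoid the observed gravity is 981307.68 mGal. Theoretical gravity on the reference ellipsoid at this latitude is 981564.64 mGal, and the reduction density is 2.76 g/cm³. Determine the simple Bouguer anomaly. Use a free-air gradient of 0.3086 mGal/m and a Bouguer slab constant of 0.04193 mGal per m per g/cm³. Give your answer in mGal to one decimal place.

Free-air correction = 0.3086 × 647.9 = 199.94 mGal
Free-air anomaly = 981307.68 − 981564.64 + (199.94) = -57.02 mGal
Bouguer slab correction = 0.04193 × 2.76 × 647.9 = 74.98 mGal
Simple Bouguer anomaly = -57.02 − (74.98) = -132.00 mGal

-132.0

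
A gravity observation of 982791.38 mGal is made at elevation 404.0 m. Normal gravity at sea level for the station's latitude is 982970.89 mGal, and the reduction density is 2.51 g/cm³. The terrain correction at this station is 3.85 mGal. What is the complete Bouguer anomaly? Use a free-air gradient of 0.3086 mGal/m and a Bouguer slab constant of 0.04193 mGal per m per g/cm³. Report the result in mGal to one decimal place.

Free-air correction = 0.3086 × 404.0 = 124.67 mGal
Free-air anomaly = 982791.38 − 982970.89 + (124.67) = -54.84 mGal
Bouguer slab correction = 0.04193 × 2.51 × 404.0 = 42.52 mGal
Simple Bouguer anomaly = -54.84 − (42.52) = -97.36 mGal
Complete Bouguer anomaly = -97.36 + 3.85 = -93.51 mGal

-93.5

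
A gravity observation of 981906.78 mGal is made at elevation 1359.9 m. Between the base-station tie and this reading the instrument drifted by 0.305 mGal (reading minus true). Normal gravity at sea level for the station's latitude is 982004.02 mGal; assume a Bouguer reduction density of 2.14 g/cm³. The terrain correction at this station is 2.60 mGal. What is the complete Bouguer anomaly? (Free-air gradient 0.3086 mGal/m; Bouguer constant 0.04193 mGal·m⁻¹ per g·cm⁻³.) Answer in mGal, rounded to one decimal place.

202.7

Drift-corrected reading = 981906.78 − (0.305) = 981906.475 mGal
Free-air correction = 0.3086 × 1359.9 = 419.67 mGal
Free-air anomaly = 981906.475 − 982004.02 + (419.67) = 322.125 mGal
Bouguer slab correction = 0.04193 × 2.14 × 1359.9 = 122.02 mGal
Simple Bouguer anomaly = 322.125 − (122.02) = 200.105 mGal
Complete Bouguer anomaly = 200.105 + 2.60 = 202.705 mGal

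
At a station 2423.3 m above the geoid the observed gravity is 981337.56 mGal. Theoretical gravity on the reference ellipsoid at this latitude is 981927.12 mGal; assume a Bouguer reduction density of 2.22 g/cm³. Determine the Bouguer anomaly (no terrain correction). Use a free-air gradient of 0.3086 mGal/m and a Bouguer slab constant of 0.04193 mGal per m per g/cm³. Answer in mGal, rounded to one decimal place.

-67.3

Free-air correction = 0.3086 × 2423.3 = 747.83 mGal
Free-air anomaly = 981337.56 − 981927.12 + (747.83) = 158.27 mGal
Bouguer slab correction = 0.04193 × 2.22 × 2423.3 = 225.57 mGal
Simple Bouguer anomaly = 158.27 − (225.57) = -67.30 mGal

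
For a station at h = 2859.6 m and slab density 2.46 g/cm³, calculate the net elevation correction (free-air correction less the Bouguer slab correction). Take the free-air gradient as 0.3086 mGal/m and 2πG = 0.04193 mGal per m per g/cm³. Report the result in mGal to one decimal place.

Combined gradient = 0.3086 − 0.04193 × 2.46 = 0.2054522 mGal/m
Combined elevation correction = 0.2054522 × 2859.6 = 587.5 mGal

587.5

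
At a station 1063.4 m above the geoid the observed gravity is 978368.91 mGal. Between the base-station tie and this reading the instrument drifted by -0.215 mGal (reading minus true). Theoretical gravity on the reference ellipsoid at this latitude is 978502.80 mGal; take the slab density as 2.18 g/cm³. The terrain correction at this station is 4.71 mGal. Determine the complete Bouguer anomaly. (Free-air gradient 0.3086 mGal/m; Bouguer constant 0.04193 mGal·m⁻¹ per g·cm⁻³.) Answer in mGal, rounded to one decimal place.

102.0

Drift-corrected reading = 978368.91 − (-0.215) = 978369.125 mGal
Free-air correction = 0.3086 × 1063.4 = 328.17 mGal
Free-air anomaly = 978369.125 − 978502.80 + (328.17) = 194.495 mGal
Bouguer slab correction = 0.04193 × 2.18 × 1063.4 = 97.20 mGal
Simple Bouguer anomaly = 194.495 − (97.20) = 97.295 mGal
Complete Bouguer anomaly = 97.295 + 4.71 = 102.005 mGal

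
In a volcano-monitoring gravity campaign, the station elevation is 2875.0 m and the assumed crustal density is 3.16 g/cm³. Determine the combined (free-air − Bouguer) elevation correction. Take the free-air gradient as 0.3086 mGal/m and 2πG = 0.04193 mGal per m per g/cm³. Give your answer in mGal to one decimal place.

506.3

Combined gradient = 0.3086 − 0.04193 × 3.16 = 0.1761012 mGal/m
Combined elevation correction = 0.1761012 × 2875.0 = 506.3 mGal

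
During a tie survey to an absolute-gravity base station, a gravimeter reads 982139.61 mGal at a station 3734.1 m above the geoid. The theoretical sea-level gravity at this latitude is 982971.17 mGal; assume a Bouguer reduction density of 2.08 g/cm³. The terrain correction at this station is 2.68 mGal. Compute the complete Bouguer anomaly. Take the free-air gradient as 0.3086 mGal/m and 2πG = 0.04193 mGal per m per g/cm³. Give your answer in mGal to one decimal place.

-2.2

Free-air correction = 0.3086 × 3734.1 = 1152.34 mGal
Free-air anomaly = 982139.61 − 982971.17 + (1152.34) = 320.78 mGal
Bouguer slab correction = 0.04193 × 2.08 × 3734.1 = 325.67 mGal
Simple Bouguer anomaly = 320.78 − (325.67) = -4.89 mGal
Complete Bouguer anomaly = -4.89 + 2.68 = -2.21 mGal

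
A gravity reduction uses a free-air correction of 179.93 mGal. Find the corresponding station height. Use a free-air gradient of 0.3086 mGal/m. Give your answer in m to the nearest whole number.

h = 179.93 / 0.3086 = 583.05 m

583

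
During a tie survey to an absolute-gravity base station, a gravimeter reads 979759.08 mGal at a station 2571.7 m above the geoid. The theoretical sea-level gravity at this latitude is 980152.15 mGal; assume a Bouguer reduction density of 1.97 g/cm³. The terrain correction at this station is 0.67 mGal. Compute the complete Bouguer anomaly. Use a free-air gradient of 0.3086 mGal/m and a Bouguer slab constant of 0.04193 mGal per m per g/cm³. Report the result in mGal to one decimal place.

Free-air correction = 0.3086 × 2571.7 = 793.63 mGal
Free-air anomaly = 979759.08 − 980152.15 + (793.63) = 400.56 mGal
Bouguer slab correction = 0.04193 × 1.97 × 2571.7 = 212.43 mGal
Simple Bouguer anomaly = 400.56 − (212.43) = 188.13 mGal
Complete Bouguer anomaly = 188.13 + 0.67 = 188.80 mGal

188.8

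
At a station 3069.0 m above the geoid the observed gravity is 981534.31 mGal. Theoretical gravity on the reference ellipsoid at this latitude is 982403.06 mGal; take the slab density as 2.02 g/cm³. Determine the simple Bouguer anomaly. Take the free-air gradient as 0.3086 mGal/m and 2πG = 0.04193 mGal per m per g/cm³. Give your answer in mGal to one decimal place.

-181.6

Free-air correction = 0.3086 × 3069.0 = 947.09 mGal
Free-air anomaly = 981534.31 − 982403.06 + (947.09) = 78.34 mGal
Bouguer slab correction = 0.04193 × 2.02 × 3069.0 = 259.94 mGal
Simple Bouguer anomaly = 78.34 − (259.94) = -181.60 mGal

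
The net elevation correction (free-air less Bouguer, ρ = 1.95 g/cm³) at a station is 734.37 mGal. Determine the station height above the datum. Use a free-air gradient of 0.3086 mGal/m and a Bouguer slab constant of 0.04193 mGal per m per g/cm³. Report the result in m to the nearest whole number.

Combined gradient = 0.3086 − 0.04193 × 1.95 = 0.2268365 mGal/m
h = 734.37 / 0.2268365 = 3237.44 m

3237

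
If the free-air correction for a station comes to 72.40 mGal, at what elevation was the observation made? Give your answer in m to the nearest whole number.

h = 72.40 / 0.3086 = 234.61 m

235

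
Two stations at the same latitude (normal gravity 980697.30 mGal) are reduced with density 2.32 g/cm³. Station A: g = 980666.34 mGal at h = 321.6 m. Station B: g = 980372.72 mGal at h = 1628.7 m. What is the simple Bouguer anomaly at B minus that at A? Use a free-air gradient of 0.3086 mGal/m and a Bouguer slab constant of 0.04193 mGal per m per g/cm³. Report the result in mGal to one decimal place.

Δg_SB(A) = 980666.34 − 980697.30 + 0.3086×321.6 − 0.04193×2.32×321.6 = 37.00 mGal
Δg_SB(B) = 980372.72 − 980697.30 + 0.3086×1628.7 − 0.04193×2.32×1628.7 = 19.60 mGal
Difference = 19.60 − (37.00) = -17.40 mGal

-17.4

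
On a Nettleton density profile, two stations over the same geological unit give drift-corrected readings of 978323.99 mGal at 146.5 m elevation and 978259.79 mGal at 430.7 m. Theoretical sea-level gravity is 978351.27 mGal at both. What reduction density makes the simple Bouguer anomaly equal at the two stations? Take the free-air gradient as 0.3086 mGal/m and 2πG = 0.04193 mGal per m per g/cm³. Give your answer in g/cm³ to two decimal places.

1.97

Δg_obs = 978259.79 − 978323.99 = -64.20 mGal over Δh = 430.7 − 146.5 = 284.2 m
Equal Bouguer anomalies ⇒ Δg_obs + (0.3086 − 0.04193ρ)·Δh = 0
0.3086 − 0.04193ρ = −Δg_obs/Δh = 0.22590
ρ = (0.3086 − 0.22590) / 0.04193 = 1.97 g/cm³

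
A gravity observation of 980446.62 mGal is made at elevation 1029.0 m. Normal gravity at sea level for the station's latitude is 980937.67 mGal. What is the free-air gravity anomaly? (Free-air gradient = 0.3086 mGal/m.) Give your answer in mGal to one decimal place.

Free-air correction = 0.3086 × 1029.0 = 317.55 mGal
Free-air anomaly = 980446.62 − 980937.67 + (317.55) = -173.50 mGal

-173.5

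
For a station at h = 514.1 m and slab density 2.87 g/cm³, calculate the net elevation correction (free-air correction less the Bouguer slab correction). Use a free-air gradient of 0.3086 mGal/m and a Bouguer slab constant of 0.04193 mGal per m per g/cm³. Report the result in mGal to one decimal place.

Combined gradient = 0.3086 − 0.04193 × 2.87 = 0.1882609 mGal/m
Combined elevation correction = 0.1882609 × 514.1 = 96.8 mGal

96.8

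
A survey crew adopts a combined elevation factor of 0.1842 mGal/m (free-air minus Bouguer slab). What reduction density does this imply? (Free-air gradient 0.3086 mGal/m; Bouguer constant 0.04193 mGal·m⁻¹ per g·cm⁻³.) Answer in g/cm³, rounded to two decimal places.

2.97

0.1842 = 0.3086 − 0.04193 × ρ
ρ = (0.3086 − 0.1842) / 0.04193 = 2.97 g/cm³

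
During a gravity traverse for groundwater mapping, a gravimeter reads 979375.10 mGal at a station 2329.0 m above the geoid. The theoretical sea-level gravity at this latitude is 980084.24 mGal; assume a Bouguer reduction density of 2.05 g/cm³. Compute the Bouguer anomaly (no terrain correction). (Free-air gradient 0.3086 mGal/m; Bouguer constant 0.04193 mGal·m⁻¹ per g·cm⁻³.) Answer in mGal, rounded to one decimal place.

Free-air correction = 0.3086 × 2329.0 = 718.73 mGal
Free-air anomaly = 979375.10 − 980084.24 + (718.73) = 9.59 mGal
Bouguer slab correction = 0.04193 × 2.05 × 2329.0 = 200.19 mGal
Simple Bouguer anomaly = 9.59 − (200.19) = -190.60 mGal

-190.6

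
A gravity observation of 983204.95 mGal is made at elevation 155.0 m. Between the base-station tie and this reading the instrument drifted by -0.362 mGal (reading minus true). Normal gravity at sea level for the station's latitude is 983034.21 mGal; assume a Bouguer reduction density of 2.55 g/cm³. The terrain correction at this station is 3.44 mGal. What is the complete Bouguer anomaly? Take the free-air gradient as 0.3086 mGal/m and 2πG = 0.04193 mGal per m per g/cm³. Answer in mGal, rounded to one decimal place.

Drift-corrected reading = 983204.95 − (-0.362) = 983205.312 mGal
Free-air correction = 0.3086 × 155.0 = 47.83 mGal
Free-air anomaly = 983205.312 − 983034.21 + (47.83) = 218.932 mGal
Bouguer slab correction = 0.04193 × 2.55 × 155.0 = 16.57 mGal
Simple Bouguer anomaly = 218.932 − (16.57) = 202.362 mGal
Complete Bouguer anomaly = 202.362 + 3.44 = 205.802 mGal

205.8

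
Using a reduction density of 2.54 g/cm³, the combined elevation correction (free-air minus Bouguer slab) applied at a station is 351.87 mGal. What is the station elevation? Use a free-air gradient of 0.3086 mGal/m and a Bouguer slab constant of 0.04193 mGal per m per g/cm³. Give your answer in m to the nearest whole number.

Combined gradient = 0.3086 − 0.04193 × 2.54 = 0.2020978 mGal/m
h = 351.87 / 0.2020978 = 1741.09 m

1741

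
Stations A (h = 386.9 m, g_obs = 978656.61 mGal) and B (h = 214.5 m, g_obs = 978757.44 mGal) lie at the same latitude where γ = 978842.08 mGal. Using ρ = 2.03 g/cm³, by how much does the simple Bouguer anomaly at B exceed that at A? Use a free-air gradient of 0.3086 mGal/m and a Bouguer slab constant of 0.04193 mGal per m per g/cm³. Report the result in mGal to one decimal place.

62.3

Δg_SB(A) = 978656.61 − 978842.08 + 0.3086×386.9 − 0.04193×2.03×386.9 = -99.00 mGal
Δg_SB(B) = 978757.44 − 978842.08 + 0.3086×214.5 − 0.04193×2.03×214.5 = -36.70 mGal
Difference = -36.70 − (-99.00) = 62.30 mGal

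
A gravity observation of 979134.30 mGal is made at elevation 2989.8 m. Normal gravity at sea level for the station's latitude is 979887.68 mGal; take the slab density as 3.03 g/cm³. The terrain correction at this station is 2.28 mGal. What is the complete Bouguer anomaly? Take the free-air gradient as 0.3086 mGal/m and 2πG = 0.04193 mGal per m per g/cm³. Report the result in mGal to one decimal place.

-208.3

Free-air correction = 0.3086 × 2989.8 = 922.65 mGal
Free-air anomaly = 979134.30 − 979887.68 + (922.65) = 169.27 mGal
Bouguer slab correction = 0.04193 × 3.03 × 2989.8 = 379.85 mGal
Simple Bouguer anomaly = 169.27 − (379.85) = -210.58 mGal
Complete Bouguer anomaly = -210.58 + 2.28 = -208.30 mGal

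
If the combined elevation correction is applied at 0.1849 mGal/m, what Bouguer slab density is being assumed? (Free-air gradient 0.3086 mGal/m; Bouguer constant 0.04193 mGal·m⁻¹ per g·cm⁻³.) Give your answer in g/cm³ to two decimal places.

2.95

0.1849 = 0.3086 − 0.04193 × ρ
ρ = (0.3086 − 0.1849) / 0.04193 = 2.95 g/cm³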